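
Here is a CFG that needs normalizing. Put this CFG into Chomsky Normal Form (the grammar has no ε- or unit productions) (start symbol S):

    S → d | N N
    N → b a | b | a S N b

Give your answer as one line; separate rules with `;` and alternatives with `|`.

Introduce a nonterminal for each terminal appearing in a rule of length ≥ 2: X1 → b, X2 → a.
Binarize each right-hand side of length ≥ 3 by chaining fresh nonterminals (Y1, Y2, …): affected rules were N → X2 S N X1.

S → d | N N; N → X1 X2 | b | X2 Y1; X1 → b; X2 → a; Y1 → S Y2; Y2 → N X1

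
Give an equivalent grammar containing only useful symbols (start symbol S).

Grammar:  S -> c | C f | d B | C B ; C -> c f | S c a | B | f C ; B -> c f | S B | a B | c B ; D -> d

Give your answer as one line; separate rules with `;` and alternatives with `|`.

Generating nonterminals: {B, C, D, S}.
Reachable from S after that: {B, C, S}.
Removed useless symbols: {D} and every production mentioning them.

S -> c | C f | d B | C B; C -> c f | S c a | B | f C; B -> c f | S B | a B | c B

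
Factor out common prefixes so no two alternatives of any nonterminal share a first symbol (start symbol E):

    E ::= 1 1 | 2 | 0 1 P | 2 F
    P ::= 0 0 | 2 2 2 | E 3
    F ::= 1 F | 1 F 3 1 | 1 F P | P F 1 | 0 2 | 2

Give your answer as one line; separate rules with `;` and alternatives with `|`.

E ::= 1 1 | 0 1 P | 2 E'; P ::= 0 0 | 2 2 2 | E 3; F ::= P F 1 | 0 2 | 2 | 1 F F'; E' ::= eps | F; F' ::= eps | 3 1 | P

E has alternatives sharing prefix '2': factor to E → 2 E' with E' → ε | F.
F has alternatives sharing prefix '1 F': factor to F → 1 F F' with F' → ε | 3 1 | P.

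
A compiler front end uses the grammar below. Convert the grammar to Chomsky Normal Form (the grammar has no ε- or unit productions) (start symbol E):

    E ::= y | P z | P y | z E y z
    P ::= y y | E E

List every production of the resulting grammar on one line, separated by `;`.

Introduce a nonterminal for each terminal appearing in a rule of length ≥ 2: X1 → z, X2 → y.
Binarize each right-hand side of length ≥ 3 by chaining fresh nonterminals (Y1, Y2, …): affected rules were E → X1 E X2 X1.

E ::= y | P X1 | P X2 | X1 Y1; P ::= X2 X2 | E E; X1 ::= z; X2 ::= y; Y1 ::= E Y2; Y2 ::= X2 X1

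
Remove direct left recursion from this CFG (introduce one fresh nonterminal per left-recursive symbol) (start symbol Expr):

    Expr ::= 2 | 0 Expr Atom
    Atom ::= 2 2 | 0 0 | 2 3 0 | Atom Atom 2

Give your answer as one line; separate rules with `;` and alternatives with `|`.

Left recursion appears on Atom.
For Atom: α = {Atom 2}, β = {2 2, 0 0, 2 3 0}. Rewrite as Atom → β Atom1 and Atom1 → α Atom1 | ε.

Expr ::= 2 | 0 Expr Atom; Atom ::= 2 2 Atom1 | 0 0 Atom1 | 2 3 0 Atom1; Atom1 ::= Atom 2 Atom1 | ε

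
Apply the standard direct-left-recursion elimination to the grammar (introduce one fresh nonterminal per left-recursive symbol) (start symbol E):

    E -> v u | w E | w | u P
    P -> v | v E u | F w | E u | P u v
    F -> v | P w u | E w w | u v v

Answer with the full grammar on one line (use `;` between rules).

E -> v u | w E | w | u P; P -> v P' | v E u P' | F w P' | E u P'; F -> v | P w u | E w w | u v v; P' -> u v P' | ε

Left recursion appears on P.
For P: α = {u v}, β = {v, v E u, F w, E u}. Rewrite as P → β P' and P' → α P' | ε.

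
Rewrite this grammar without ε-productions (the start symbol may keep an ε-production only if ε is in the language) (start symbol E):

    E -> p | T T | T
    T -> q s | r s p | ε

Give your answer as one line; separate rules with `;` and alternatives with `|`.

Nullable nonterminals: {E, T}.
ε ∈ L(G) since E is nullable, so keep E → ε.
For each production, add variants omitting each subset of nullable occurrences: E → T T gives T T | T.

E -> p | T T | T | ε; T -> q s | r s p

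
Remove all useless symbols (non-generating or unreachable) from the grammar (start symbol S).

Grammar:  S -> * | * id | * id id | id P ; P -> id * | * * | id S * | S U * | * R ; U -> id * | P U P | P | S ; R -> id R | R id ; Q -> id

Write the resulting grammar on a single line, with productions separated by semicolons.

S -> * | * id | * id id | id P; P -> id * | * * | id S * | S U *; U -> id * | P U P | P | S

Generating nonterminals: {P, Q, S, U}.
Reachable from S after that: {P, S, U}.
Removed useless symbols: {Q, R} and every production mentioning them.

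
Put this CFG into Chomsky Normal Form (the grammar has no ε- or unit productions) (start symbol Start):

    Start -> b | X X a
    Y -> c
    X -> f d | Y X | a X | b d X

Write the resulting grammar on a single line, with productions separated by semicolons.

Introduce a nonterminal for each terminal appearing in a rule of length ≥ 2: X1 → a, X2 → f, X3 → d, X4 → b.
Binarize each right-hand side of length ≥ 3 by chaining fresh nonterminals (Y1, Y2, …): affected rules were Start → X X X1; X → X4 X3 X.

Start -> b | X Y1; Y -> c; X -> X2 X3 | Y X | X1 X | X4 Y2; X1 -> a; X2 -> f; X3 -> d; X4 -> b; Y1 -> X X1; Y2 -> X3 X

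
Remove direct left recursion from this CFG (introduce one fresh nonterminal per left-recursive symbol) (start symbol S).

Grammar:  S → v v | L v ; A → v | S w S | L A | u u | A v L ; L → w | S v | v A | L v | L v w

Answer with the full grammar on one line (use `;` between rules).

Left recursion appears on A, L.
For A: α = {v L}, β = {v, S w S, L A, u u}. Rewrite as A → β A' and A' → α A' | ε.
For L: α = {v, v w}, β = {w, S v, v A}. Rewrite as L → β L' and L' → α L' | ε.

S → v v | L v; A → v A' | S w S A' | L A A' | u u A'; L → w L' | S v L' | v A L'; A' → v L A' | epsilon; L' → v L' | v w L' | epsilon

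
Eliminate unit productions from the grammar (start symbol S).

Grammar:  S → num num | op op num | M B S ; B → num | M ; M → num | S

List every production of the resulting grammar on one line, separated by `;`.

Unit pairs: B ⇒* {M, S}; M ⇒* {S}.
For each unit pair (A, B), copy every non-unit production of B to A, then drop all unit productions.

S → num num | op op num | M B S; B → num | num num | op op num | M B S; M → num num | op op num | M B S | num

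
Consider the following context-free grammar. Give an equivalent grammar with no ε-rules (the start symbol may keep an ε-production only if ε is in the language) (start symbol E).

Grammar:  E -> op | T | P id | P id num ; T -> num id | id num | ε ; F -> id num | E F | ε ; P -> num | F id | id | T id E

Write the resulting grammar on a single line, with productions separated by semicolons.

Nullable set = {E, F, T}.
ε ∈ L(G) since E is nullable, so keep E → ε.
Expand every rule over subsets of its nullable positions: F → E F gives E F | E. P → F id gives F id | id. P → T id E gives T id E | T id | id E.

E -> op | T | P id | P id num | ε; T -> num id | id num; F -> id num | E F | E; P -> num | F id | id | T id E | T id | id E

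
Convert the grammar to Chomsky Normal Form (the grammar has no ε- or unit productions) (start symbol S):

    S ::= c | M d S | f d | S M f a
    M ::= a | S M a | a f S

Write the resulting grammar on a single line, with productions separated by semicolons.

S ::= c | M Y1 | X2 X1 | S Y2; M ::= a | S Y4 | X3 Y5; X1 ::= d; X2 ::= f; X3 ::= a; Y1 ::= X1 S; Y2 ::= M Y3; Y3 ::= X2 X3; Y4 ::= M X3; Y5 ::= X2 S

Introduce a nonterminal for each terminal appearing in a rule of length ≥ 2: X1 → d, X2 → f, X3 → a.
Binarize each right-hand side of length ≥ 3 by chaining fresh nonterminals (Y1, Y2, …): affected rules were S → M X1 S; S → S M X2 X3; M → S M X3; M → X3 X2 S.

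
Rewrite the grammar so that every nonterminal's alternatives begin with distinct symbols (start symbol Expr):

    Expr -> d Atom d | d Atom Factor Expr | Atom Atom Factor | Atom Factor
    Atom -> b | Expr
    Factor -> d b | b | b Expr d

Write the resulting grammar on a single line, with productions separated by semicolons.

Expr has alternatives sharing prefix 'd Atom': factor to Expr → d Atom Expr1 with Expr1 → d | Factor Expr.
Expr has alternatives sharing prefix 'Atom': factor to Expr → Atom Expr2 with Expr2 → Atom Factor | Factor.
Factor has alternatives sharing prefix 'b': factor to Factor → b Factor1 with Factor1 → ε | Expr d.

Expr -> d Atom Expr1 | Atom Expr2; Atom -> b | Expr; Factor -> d b | b Factor1; Expr1 -> d | Factor Expr; Expr2 -> Atom Factor | Factor; Factor1 -> ε | Expr d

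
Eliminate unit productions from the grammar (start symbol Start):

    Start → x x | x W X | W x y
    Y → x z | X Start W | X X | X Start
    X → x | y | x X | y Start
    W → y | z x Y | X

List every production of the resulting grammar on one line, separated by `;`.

Unit pairs: W ⇒* {X}.
For each unit pair (A, B), copy every non-unit production of B to A, then drop all unit productions.

Start → x x | x W X | W x y; Y → x z | X Start W | X X | X Start; X → x | y | x X | y Start; W → x | y | x X | y Start | z x Y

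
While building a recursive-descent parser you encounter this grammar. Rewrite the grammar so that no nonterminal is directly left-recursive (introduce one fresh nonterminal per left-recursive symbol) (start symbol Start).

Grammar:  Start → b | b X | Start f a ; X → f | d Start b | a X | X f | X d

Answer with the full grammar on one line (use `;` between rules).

Directly left-recursive nonterminals: Start, X.
For Start: α = {f a}, β = {b, b X}. Rewrite as Start → β Start1 and Start1 → α Start1 | ε.
For X: α = {f, d}, β = {f, d Start b, a X}. Rewrite as X → β X1 and X1 → α X1 | ε.

Start → b Start1 | b X Start1; X → f X1 | d Start b X1 | a X X1; Start1 → f a Start1 | eps; X1 → f X1 | d X1 | eps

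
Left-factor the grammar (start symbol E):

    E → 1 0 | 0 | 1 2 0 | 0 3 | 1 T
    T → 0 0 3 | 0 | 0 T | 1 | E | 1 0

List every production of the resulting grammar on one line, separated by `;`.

E has alternatives sharing prefix '1': factor to E → 1 E' with E' → 0 | 2 0 | T.
E has alternatives sharing prefix '0': factor to E → 0 E'' with E'' → ε | 3.
T has alternatives sharing prefix '0': factor to T → 0 T' with T' → 0 3 | ε | T.
T has alternatives sharing prefix '1': factor to T → 1 T'' with T'' → ε | 0.

E → 1 E' | 0 E''; T → E | 0 T' | 1 T''; E' → 0 | 2 0 | T; E'' → ε | 3; T' → 0 3 | ε | T; T'' → ε | 0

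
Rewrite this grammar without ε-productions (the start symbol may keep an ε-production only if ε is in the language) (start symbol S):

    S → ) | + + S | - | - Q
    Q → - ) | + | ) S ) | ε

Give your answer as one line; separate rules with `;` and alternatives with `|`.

S → ) | + + S | - | - Q; Q → - ) | + | ) S )

Nullable set = {Q}.
ε ∉ L(G), so no ε-production is kept.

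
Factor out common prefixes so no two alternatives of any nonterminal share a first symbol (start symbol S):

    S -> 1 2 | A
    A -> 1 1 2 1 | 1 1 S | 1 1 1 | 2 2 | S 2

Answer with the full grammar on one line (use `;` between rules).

S -> 1 2 | A; A -> 2 2 | S 2 | 1 1 A'; A' -> 2 1 | S | 1

A has alternatives sharing prefix '1 1': factor to A → 1 1 A' with A' → 2 1 | S | 1.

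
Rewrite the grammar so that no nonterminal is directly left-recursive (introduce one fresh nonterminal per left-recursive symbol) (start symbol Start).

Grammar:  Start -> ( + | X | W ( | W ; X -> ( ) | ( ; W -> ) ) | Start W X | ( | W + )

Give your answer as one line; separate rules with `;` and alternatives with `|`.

Directly left-recursive nonterminal: W.
For W: α = {+ )}, β = {) ), Start W X, (}. Rewrite as W → β W1 and W1 → α W1 | ε.

Start -> ( + | X | W ( | W; X -> ( ) | (; W -> ) ) W1 | Start W X W1 | ( W1; W1 -> + ) W1 | ε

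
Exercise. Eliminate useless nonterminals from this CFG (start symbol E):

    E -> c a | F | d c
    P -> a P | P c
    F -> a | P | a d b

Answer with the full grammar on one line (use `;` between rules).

E -> c a | F | d c; F -> a | a d b

Generating nonterminals: {E, F}.
Reachable from E after that: {E, F}.
Removed useless symbols: {P} and every production mentioning them.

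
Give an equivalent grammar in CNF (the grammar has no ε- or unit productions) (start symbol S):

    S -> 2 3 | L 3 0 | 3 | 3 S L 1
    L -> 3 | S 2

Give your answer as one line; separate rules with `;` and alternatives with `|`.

Introduce a nonterminal for each terminal appearing in a rule of length ≥ 2: X1 → 2, X2 → 3, X3 → 0, X4 → 1.
Binarize each right-hand side of length ≥ 3 by chaining fresh nonterminals (Y1, Y2, …): affected rules were S → L X2 X3; S → X2 S L X4.

S -> X1 X2 | L Y1 | 3 | X2 Y2; L -> 3 | S X1; X1 -> 2; X2 -> 3; X3 -> 0; X4 -> 1; Y1 -> X2 X3; Y2 -> S Y3; Y3 -> L X4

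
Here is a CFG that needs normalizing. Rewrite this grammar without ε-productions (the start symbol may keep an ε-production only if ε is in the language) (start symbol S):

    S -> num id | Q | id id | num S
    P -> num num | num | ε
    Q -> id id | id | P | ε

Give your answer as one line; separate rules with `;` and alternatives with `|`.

Nullable nonterminals: {P, Q, S}.
ε ∈ L(G) since S is nullable, so keep S → ε.
For each production, add variants omitting each subset of nullable occurrences: S → num S gives num S | num.

S -> num id | Q | id id | num S | num | ε; P -> num num | num; Q -> id id | id | P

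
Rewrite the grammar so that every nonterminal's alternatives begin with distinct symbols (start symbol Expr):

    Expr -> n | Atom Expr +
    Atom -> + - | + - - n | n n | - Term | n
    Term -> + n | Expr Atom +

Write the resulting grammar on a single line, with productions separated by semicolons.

Expr -> n | Atom Expr +; Atom -> - Term | + - Atom1 | n Atom2; Term -> + n | Expr Atom +; Atom1 -> ε | - n; Atom2 -> n | ε

Atom has alternatives sharing prefix '+ -': factor to Atom → + - Atom1 with Atom1 → ε | - n.
Atom has alternatives sharing prefix 'n': factor to Atom → n Atom2 with Atom2 → n | ε.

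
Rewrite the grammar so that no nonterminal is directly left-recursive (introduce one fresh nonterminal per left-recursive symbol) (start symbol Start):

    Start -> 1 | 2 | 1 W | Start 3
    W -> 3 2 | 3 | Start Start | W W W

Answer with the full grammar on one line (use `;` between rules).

Start -> 1 Start1 | 2 Start1 | 1 W Start1; W -> 3 2 W1 | 3 W1 | Start Start W1; Start1 -> 3 Start1 | epsilon; W1 -> W W W1 | epsilon

Start, W are directly left-recursive.
For Start: α = {3}, β = {1, 2, 1 W}. Rewrite as Start → β Start1 and Start1 → α Start1 | ε.
For W: α = {W W}, β = {3 2, 3, Start Start}. Rewrite as W → β W1 and W1 → α W1 | ε.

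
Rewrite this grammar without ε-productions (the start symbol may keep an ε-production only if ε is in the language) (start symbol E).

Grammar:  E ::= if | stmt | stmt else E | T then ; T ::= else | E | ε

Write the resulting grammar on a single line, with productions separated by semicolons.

The nullable symbols are {T}.
ε ∉ L(G), so no ε-production is kept.
Expand every rule over subsets of its nullable positions: E → T then gives T then | then.

E ::= if | stmt | stmt else E | T then | then; T ::= else | E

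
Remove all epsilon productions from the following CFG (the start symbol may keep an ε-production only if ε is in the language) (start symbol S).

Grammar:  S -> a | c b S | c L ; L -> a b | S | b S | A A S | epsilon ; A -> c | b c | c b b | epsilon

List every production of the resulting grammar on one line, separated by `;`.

Nullable nonterminals: {A, L}.
ε ∉ L(G), so no ε-production is kept.
Add the nullable-subset variants: S → c L gives c L | c. L → A A S gives A A S | A S.

S -> a | c b S | c L | c; L -> a b | S | b S | A A S | A S; A -> c | b c | c b b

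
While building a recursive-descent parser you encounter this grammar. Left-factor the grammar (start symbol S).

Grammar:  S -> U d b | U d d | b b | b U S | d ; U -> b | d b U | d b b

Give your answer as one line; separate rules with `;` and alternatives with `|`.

S has alternatives sharing prefix 'U d': factor to S → U d S' with S' → b | d.
S has alternatives sharing prefix 'b': factor to S → b S'' with S'' → b | U S.
U has alternatives sharing prefix 'd b': factor to U → d b U' with U' → U | b.

S -> d | U d S' | b S''; U -> b | d b U'; S' -> b | d; S'' -> b | U S; U' -> U | b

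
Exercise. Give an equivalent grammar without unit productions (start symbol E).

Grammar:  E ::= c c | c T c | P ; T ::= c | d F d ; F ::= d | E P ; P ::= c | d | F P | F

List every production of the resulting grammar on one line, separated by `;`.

E ::= c c | c T c | c | d | F P | E P; T ::= c | d F d; F ::= d | E P; P ::= d | E P | c | F P

Unit pairs: E ⇒* {F, P}; P ⇒* {F}.
Replace each nonterminal's rules with the union of the non-unit rules of every nonterminal it unit-derives.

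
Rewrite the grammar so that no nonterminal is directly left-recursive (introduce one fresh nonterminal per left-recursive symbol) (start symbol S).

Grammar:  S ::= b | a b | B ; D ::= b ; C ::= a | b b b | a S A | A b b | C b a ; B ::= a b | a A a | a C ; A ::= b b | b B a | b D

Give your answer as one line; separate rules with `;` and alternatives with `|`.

S ::= b | a b | B; D ::= b; C ::= a C' | b b b C' | a S A C' | A b b C'; B ::= a b | a A a | a C; A ::= b b | b B a | b D; C' ::= b a C' | ε

Directly left-recursive nonterminal: C.
For C: α = {b a}, β = {a, b b b, a S A, A b b}. Rewrite as C → β C' and C' → α C' | ε.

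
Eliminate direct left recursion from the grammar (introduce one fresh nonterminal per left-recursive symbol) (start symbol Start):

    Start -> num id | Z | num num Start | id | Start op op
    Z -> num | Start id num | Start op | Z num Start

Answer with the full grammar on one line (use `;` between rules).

Start, Z are directly left-recursive.
For Start: α = {op op}, β = {num id, Z, num num Start, id}. Rewrite as Start → β Start1 and Start1 → α Start1 | ε.
For Z: α = {num Start}, β = {num, Start id num, Start op}. Rewrite as Z → β Z1 and Z1 → α Z1 | ε.

Start -> num id Start1 | Z Start1 | num num Start Start1 | id Start1; Z -> num Z1 | Start id num Z1 | Start op Z1; Start1 -> op op Start1 | ε; Z1 -> num Start Z1 | ε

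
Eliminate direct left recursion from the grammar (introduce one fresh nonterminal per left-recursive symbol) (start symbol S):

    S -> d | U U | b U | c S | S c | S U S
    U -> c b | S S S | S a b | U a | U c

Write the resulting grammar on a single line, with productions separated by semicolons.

S -> d S' | U U S' | b U S' | c S S'; U -> c b U' | S S S U' | S a b U'; S' -> c S' | U S S' | eps; U' -> a U' | c U' | eps

Left recursion appears on S, U.
For S: α = {c, U S}, β = {d, U U, b U, c S}. Rewrite as S → β S' and S' → α S' | ε.
For U: α = {a, c}, β = {c b, S S S, S a b}. Rewrite as U → β U' and U' → α U' | ε.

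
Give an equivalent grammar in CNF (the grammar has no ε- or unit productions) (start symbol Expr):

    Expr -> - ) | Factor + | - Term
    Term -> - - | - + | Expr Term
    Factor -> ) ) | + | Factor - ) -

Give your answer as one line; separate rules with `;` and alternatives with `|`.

Expr -> X1 X2 | Factor X3 | X1 Term; Term -> X1 X1 | X1 X3 | Expr Term; Factor -> X2 X2 | + | Factor Y1; X1 -> -; X2 -> ); X3 -> +; Y1 -> X1 Y2; Y2 -> X2 X1

Introduce a nonterminal for each terminal appearing in a rule of length ≥ 2: X1 → -, X2 → ), X3 → +.
Binarize each right-hand side of length ≥ 3 by chaining fresh nonterminals (Y1, Y2, …): affected rules were Factor → Factor X1 X2 X1.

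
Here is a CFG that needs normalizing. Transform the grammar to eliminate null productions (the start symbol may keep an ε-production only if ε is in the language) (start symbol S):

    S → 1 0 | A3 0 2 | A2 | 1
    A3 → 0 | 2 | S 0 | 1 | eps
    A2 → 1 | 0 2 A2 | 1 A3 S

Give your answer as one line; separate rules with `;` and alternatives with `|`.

Nullable set = {A3}.
ε ∉ L(G), so no ε-production is kept.
Add the nullable-subset variants: S → A3 0 2 gives A3 0 2 | 0 2. A2 → 1 A3 S gives 1 A3 S | 1 S.

S → 1 0 | A3 0 2 | 0 2 | A2 | 1; A3 → 0 | 2 | S 0 | 1; A2 → 1 | 0 2 A2 | 1 A3 S | 1 S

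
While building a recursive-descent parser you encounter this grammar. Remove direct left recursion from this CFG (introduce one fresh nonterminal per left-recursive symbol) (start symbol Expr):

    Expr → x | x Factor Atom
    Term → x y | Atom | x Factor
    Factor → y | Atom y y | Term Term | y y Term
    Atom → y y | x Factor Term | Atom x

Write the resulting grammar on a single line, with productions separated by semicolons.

Expr → x | x Factor Atom; Term → x y | Atom | x Factor; Factor → y | Atom y y | Term Term | y y Term; Atom → y y Atom1 | x Factor Term Atom1; Atom1 → x Atom1 | ε

Directly left-recursive nonterminal: Atom.
For Atom: α = {x}, β = {y y, x Factor Term}. Rewrite as Atom → β Atom1 and Atom1 → α Atom1 | ε.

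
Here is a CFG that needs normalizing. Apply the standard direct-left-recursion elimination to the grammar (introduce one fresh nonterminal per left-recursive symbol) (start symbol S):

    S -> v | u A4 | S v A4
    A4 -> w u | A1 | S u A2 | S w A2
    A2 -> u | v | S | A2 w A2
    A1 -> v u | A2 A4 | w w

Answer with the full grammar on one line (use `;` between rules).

Left recursion appears on S, A2.
For S: α = {v A4}, β = {v, u A4}. Rewrite as S → β S' and S' → α S' | ε.
For A2: α = {w A2}, β = {u, v, S}. Rewrite as A2 → β A2' and A2' → α A2' | ε.

S -> v S' | u A4 S'; A4 -> w u | A1 | S u A2 | S w A2; A2 -> u A2' | v A2' | S A2'; A1 -> v u | A2 A4 | w w; S' -> v A4 S' | epsilon; A2' -> w A2 A2' | epsilon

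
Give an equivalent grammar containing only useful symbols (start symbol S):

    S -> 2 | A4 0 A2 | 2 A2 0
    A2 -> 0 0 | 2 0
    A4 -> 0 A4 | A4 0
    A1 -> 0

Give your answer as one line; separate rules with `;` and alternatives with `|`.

Generating nonterminals: {A1, A2, S}.
Reachable from S after that: {A2, S}.
Removed useless symbols: {A1, A4} and every production mentioning them.

S -> 2 | 2 A2 0; A2 -> 0 0 | 2 0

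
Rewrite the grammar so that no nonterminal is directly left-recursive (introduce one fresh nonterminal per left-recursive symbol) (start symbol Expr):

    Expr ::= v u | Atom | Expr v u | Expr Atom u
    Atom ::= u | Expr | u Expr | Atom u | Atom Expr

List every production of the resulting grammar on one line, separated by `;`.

Left recursion appears on Expr, Atom.
For Expr: α = {v u, Atom u}, β = {v u, Atom}. Rewrite as Expr → β Expr1 and Expr1 → α Expr1 | ε.
For Atom: α = {u, Expr}, β = {u, Expr, u Expr}. Rewrite as Atom → β Atom1 and Atom1 → α Atom1 | ε.

Expr ::= v u Expr1 | Atom Expr1; Atom ::= u Atom1 | Expr Atom1 | u Expr Atom1; Expr1 ::= v u Expr1 | Atom u Expr1 | epsilon; Atom1 ::= u Atom1 | Expr Atom1 | epsilon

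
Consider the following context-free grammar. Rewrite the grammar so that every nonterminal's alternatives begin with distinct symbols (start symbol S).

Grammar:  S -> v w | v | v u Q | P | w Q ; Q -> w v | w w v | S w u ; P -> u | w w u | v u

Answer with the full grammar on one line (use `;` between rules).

S -> P | w Q | v S'; Q -> S w u | w Q'; P -> u | w w u | v u; S' -> w | epsilon | u Q; Q' -> v | w v

S has alternatives sharing prefix 'v': factor to S → v S' with S' → w | ε | u Q.
Q has alternatives sharing prefix 'w': factor to Q → w Q' with Q' → v | w v.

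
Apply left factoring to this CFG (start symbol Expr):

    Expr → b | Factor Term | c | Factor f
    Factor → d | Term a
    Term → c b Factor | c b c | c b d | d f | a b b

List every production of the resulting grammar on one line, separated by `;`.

Expr → b | c | Factor Expr1; Factor → d | Term a; Term → d f | a b b | c b Term1; Expr1 → Term | f; Term1 → Factor | c | d

Expr has alternatives sharing prefix 'Factor': factor to Expr → Factor Expr1 with Expr1 → Term | f.
Term has alternatives sharing prefix 'c b': factor to Term → c b Term1 with Term1 → Factor | c | d.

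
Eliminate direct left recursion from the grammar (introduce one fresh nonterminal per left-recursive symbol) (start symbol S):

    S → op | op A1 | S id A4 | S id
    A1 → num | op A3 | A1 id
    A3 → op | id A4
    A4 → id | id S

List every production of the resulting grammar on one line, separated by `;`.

S → op S' | op A1 S'; A1 → num A1' | op A3 A1'; A3 → op | id A4; A4 → id | id S; S' → id A4 S' | id S' | ε; A1' → id A1' | ε

S, A1 are directly left-recursive.
For S: α = {id A4, id}, β = {op, op A1}. Rewrite as S → β S' and S' → α S' | ε.
For A1: α = {id}, β = {num, op A3}. Rewrite as A1 → β A1' and A1' → α A1' | ε.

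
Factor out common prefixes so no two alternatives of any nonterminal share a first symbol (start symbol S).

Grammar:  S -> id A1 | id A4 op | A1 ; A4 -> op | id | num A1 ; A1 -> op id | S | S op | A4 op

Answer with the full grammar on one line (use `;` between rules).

S -> A1 | id S'; A4 -> op | id | num A1; A1 -> op id | A4 op | S A1'; S' -> A1 | A4 op; A1' -> ε | op

S has alternatives sharing prefix 'id': factor to S → id S' with S' → A1 | A4 op.
A1 has alternatives sharing prefix 'S': factor to A1 → S A1' with A1' → ε | op.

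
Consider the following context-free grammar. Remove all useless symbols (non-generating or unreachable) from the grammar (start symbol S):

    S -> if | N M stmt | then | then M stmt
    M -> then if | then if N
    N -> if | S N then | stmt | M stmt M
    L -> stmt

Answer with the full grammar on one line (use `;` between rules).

Generating nonterminals: {L, M, N, S}.
Reachable from S after that: {M, N, S}.
Removed useless symbols: {L} and every production mentioning them.

S -> if | N M stmt | then | then M stmt; M -> then if | then if N; N -> if | S N then | stmt | M stmt M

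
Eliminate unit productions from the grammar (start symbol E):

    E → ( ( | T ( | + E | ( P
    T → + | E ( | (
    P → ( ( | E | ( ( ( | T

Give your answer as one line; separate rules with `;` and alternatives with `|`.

Unit pairs: P ⇒* {E, T}.
For every A with A ⇒* B via unit rules, add B's non-unit alternatives to A; then delete every rule of the form X → Y.

E → ( ( | T ( | + E | ( P; T → + | E ( | (; P → ( ( | T ( | + E | ( P | ( ( ( | + | E ( | (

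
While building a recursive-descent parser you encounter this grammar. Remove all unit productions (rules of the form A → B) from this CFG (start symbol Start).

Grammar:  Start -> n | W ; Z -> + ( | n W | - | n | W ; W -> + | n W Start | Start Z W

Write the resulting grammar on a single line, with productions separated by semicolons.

Unit pairs: Start ⇒* {W}; Z ⇒* {W}.
Replace each nonterminal's rules with the union of the non-unit rules of every nonterminal it unit-derives.

Start -> n | + | n W Start | Start Z W; Z -> + ( | n W | - | n | + | n W Start | Start Z W; W -> + | n W Start | Start Z W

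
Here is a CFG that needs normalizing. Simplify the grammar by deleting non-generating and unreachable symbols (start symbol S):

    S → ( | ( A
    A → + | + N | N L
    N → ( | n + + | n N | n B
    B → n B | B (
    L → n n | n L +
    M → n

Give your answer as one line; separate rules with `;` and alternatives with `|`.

Generating nonterminals: {A, L, M, N, S}.
Reachable from S after that: {A, L, N, S}.
Removed useless symbols: {B, M} and every production mentioning them.

S → ( | ( A; A → + | + N | N L; N → ( | n + + | n N; L → n n | n L +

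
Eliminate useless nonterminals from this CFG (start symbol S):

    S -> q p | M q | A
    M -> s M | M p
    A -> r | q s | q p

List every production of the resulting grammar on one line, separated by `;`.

S -> q p | A; A -> r | q s | q p

Generating nonterminals: {A, S}.
Reachable from S after that: {A, S}.
Removed useless symbols: {M} and every production mentioning them.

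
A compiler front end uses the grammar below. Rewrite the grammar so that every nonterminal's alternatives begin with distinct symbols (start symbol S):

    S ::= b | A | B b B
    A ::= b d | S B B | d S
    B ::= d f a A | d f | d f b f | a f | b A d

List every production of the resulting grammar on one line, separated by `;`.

S ::= b | A | B b B; A ::= b d | S B B | d S; B ::= a f | b A d | d f B'; B' ::= a A | ε | b f

B has alternatives sharing prefix 'd f': factor to B → d f B' with B' → a A | ε | b f.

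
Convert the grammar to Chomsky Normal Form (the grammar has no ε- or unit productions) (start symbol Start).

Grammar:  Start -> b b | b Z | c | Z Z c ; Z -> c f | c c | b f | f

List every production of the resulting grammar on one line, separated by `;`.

Introduce a nonterminal for each terminal appearing in a rule of length ≥ 2: X1 → b, X2 → c, X3 → f.
Binarize each right-hand side of length ≥ 3 by chaining fresh nonterminals (Y1, Y2, …): affected rules were Start → Z Z X2.

Start -> X1 X1 | X1 Z | c | Z Y1; Z -> X2 X3 | X2 X2 | X1 X3 | f; X1 -> b; X2 -> c; X3 -> f; Y1 -> Z X2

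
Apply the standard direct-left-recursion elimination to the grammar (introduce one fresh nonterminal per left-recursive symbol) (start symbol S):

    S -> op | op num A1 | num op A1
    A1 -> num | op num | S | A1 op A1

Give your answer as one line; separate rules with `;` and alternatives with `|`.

S -> op | op num A1 | num op A1; A1 -> num A1' | op num A1' | S A1'; A1' -> op A1 A1' | ε

Left recursion appears on A1.
For A1: α = {op A1}, β = {num, op num, S}. Rewrite as A1 → β A1' and A1' → α A1' | ε.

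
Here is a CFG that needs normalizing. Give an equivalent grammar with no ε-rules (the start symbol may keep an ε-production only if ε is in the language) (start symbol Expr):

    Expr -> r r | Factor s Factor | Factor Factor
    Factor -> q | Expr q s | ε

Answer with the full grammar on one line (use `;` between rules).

Nullable nonterminals: {Expr, Factor}.
ε ∈ L(G) since Expr is nullable, so keep Expr → ε.
Add the nullable-subset variants: Expr → Factor s Factor gives Factor s Factor | Factor s | s Factor | s. Expr → Factor Factor gives Factor Factor | Factor. Factor → Expr q s gives Expr q s | q s.

Expr -> r r | Factor s Factor | Factor s | s Factor | s | Factor Factor | Factor | ε; Factor -> q | Expr q s | q s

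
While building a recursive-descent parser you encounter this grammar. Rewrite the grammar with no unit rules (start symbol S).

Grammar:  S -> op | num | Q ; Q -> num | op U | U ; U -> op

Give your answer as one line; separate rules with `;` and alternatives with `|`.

S -> op | num | op U; Q -> op | num | op U; U -> op

Unit pairs: Q ⇒* {U}; S ⇒* {Q, U}.
For every A with A ⇒* B via unit rules, add B's non-unit alternatives to A; then delete every rule of the form X → Y.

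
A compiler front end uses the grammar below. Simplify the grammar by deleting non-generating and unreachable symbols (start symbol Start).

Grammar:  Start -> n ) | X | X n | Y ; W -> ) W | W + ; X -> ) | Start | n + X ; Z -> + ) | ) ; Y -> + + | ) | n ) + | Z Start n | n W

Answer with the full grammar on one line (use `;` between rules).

Generating nonterminals: {Start, X, Y, Z}.
Reachable from Start after that: {Start, X, Y, Z}.
Removed useless symbols: {W} and every production mentioning them.

Start -> n ) | X | X n | Y; X -> ) | Start | n + X; Z -> + ) | ); Y -> + + | ) | n ) + | Z Start n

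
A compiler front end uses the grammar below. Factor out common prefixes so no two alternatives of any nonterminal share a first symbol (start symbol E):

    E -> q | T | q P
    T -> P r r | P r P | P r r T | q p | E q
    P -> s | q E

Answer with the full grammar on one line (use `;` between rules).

E -> T | q E'; T -> q p | E q | P r T'; P -> s | q E; E' -> ε | P; T' -> P | r T''; T'' -> ε | T

E has alternatives sharing prefix 'q': factor to E → q E' with E' → ε | P.
T has alternatives sharing prefix 'P r': factor to T → P r T' with T' → r | P | r T.
T' has alternatives sharing prefix 'r': factor to T' → r T'' with T'' → ε | T.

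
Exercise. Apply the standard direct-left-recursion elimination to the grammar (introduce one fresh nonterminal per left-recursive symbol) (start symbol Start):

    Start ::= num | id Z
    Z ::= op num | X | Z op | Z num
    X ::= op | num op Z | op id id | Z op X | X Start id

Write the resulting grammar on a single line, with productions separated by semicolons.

Start ::= num | id Z; Z ::= op num Z1 | X Z1; X ::= op X1 | num op Z X1 | op id id X1 | Z op X X1; Z1 ::= op Z1 | num Z1 | ε; X1 ::= Start id X1 | ε

Directly left-recursive nonterminals: Z, X.
For Z: α = {op, num}, β = {op num, X}. Rewrite as Z → β Z1 and Z1 → α Z1 | ε.
For X: α = {Start id}, β = {op, num op Z, op id id, Z op X}. Rewrite as X → β X1 and X1 → α X1 | ε.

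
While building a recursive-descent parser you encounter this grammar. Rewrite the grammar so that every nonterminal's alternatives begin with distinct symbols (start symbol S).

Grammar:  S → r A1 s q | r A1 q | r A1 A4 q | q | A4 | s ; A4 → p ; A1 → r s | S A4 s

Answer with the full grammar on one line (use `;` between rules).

S → q | A4 | s | r A1 S'; A4 → p; A1 → r s | S A4 s; S' → s q | q | A4 q

S has alternatives sharing prefix 'r A1': factor to S → r A1 S' with S' → s q | q | A4 q.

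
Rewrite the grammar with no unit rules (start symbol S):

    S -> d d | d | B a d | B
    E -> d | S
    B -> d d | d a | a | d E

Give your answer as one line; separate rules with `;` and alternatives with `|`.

S -> d d | d a | a | d E | d | B a d; E -> d d | d a | a | d E | d | B a d; B -> d d | d a | a | d E

Unit pairs: E ⇒* {B, S}; S ⇒* {B}.
For each unit pair (A, B), copy every non-unit production of B to A, then drop all unit productions.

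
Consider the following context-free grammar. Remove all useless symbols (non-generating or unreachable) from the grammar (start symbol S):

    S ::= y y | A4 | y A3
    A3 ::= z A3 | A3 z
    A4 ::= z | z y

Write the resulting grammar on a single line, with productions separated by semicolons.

Generating nonterminals: {A4, S}.
Reachable from S after that: {A4, S}.
Removed useless symbols: {A3} and every production mentioning them.

S ::= y y | A4; A4 ::= z | z y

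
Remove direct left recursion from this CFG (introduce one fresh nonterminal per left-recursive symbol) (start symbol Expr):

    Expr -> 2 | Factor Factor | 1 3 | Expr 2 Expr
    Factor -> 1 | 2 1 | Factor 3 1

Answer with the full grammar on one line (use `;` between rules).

Expr -> 2 Expr1 | Factor Factor Expr1 | 1 3 Expr1; Factor -> 1 Factor1 | 2 1 Factor1; Expr1 -> 2 Expr Expr1 | eps; Factor1 -> 3 1 Factor1 | eps

Left recursion appears on Expr, Factor.
For Expr: α = {2 Expr}, β = {2, Factor Factor, 1 3}. Rewrite as Expr → β Expr1 and Expr1 → α Expr1 | ε.
For Factor: α = {3 1}, β = {1, 2 1}. Rewrite as Factor → β Factor1 and Factor1 → α Factor1 | ε.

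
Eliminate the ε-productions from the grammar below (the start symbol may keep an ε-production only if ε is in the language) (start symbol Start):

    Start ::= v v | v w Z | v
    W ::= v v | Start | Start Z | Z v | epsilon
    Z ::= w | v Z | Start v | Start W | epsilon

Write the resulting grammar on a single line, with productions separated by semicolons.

Start ::= v v | v w Z | v w | v; W ::= v v | Start | Start Z | Z v | v; Z ::= w | v Z | v | Start v | Start W | Start

Nullable set = {W, Z}.
ε ∉ L(G), so no ε-production is kept.
For each production, add variants omitting each subset of nullable occurrences: Start → v w Z gives v w Z | v w. W → Z v gives Z v | v. Z → v Z gives v Z | v. Z → Start W gives Start W | Start.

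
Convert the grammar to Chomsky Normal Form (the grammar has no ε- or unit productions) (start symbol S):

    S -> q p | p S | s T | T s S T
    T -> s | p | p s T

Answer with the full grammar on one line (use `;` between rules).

Introduce a nonterminal for each terminal appearing in a rule of length ≥ 2: X1 → q, X2 → p, X3 → s.
Binarize each right-hand side of length ≥ 3 by chaining fresh nonterminals (Y1, Y2, …): affected rules were S → T X3 S T; T → X2 X3 T.

S -> X1 X2 | X2 S | X3 T | T Y1; T -> s | p | X2 Y3; X1 -> q; X2 -> p; X3 -> s; Y1 -> X3 Y2; Y2 -> S T; Y3 -> X3 T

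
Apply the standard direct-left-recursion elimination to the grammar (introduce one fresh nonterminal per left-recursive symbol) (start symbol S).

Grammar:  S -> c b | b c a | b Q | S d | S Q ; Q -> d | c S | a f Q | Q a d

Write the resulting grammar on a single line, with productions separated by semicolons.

S, Q are directly left-recursive.
For S: α = {d, Q}, β = {c b, b c a, b Q}. Rewrite as S → β S' and S' → α S' | ε.
For Q: α = {a d}, β = {d, c S, a f Q}. Rewrite as Q → β Q' and Q' → α Q' | ε.

S -> c b S' | b c a S' | b Q S'; Q -> d Q' | c S Q' | a f Q Q'; S' -> d S' | Q S' | ε; Q' -> a d Q' | ε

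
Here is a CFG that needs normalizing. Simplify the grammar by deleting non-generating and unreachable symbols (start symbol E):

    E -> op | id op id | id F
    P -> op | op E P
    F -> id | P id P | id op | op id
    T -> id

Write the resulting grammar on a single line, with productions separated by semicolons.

Generating nonterminals: {E, F, P, T}.
Reachable from E after that: {E, F, P}.
Removed useless symbols: {T} and every production mentioning them.

E -> op | id op id | id F; P -> op | op E P; F -> id | P id P | id op | op id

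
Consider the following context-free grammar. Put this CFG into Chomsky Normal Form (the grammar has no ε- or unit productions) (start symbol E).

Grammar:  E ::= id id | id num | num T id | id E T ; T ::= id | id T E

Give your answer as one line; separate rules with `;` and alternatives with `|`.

Introduce a nonterminal for each terminal appearing in a rule of length ≥ 2: X1 → id, X2 → num.
Binarize each right-hand side of length ≥ 3 by chaining fresh nonterminals (Y1, Y2, …): affected rules were E → X2 T X1; E → X1 E T; T → X1 T E.

E ::= X1 X1 | X1 X2 | X2 Y1 | X1 Y2; T ::= id | X1 Y3; X1 ::= id; X2 ::= num; Y1 ::= T X1; Y2 ::= E T; Y3 ::= T E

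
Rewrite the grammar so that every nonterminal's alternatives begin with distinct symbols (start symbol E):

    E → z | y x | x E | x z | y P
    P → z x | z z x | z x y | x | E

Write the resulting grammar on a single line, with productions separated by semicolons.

E → z | y E' | x E''; P → x | E | z P'; E' → x | P; E'' → E | z; P' → z x | x P''; P'' → ε | y

E has alternatives sharing prefix 'y': factor to E → y E' with E' → x | P.
E has alternatives sharing prefix 'x': factor to E → x E'' with E'' → E | z.
P has alternatives sharing prefix 'z': factor to P → z P' with P' → x | z x | x y.
P' has alternatives sharing prefix 'x': factor to P' → x P'' with P'' → ε | y.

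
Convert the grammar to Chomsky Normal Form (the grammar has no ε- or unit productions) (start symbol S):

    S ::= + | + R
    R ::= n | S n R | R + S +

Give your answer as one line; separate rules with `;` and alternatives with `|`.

Introduce a nonterminal for each terminal appearing in a rule of length ≥ 2: X1 → +, X2 → n.
Binarize each right-hand side of length ≥ 3 by chaining fresh nonterminals (Y1, Y2, …): affected rules were R → S X2 R; R → R X1 S X1.

S ::= + | X1 R; R ::= n | S Y1 | R Y2; X1 ::= +; X2 ::= n; Y1 ::= X2 R; Y2 ::= X1 Y3; Y3 ::= S X1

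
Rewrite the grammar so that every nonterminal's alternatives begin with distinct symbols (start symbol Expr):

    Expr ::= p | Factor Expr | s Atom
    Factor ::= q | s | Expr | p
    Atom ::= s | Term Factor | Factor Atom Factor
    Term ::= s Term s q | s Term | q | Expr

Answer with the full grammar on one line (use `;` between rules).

Term has alternatives sharing prefix 's Term': factor to Term → s Term Term1 with Term1 → s q | ε.

Expr ::= p | Factor Expr | s Atom; Factor ::= q | s | Expr | p; Atom ::= s | Term Factor | Factor Atom Factor; Term ::= q | Expr | s Term Term1; Term1 ::= s q | ε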